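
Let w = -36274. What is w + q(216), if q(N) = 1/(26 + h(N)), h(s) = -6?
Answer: -725479/20 ≈ -36274.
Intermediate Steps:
q(N) = 1/20 (q(N) = 1/(26 - 6) = 1/20)
w + q(216) = -36274 + 1/20 = -725479/20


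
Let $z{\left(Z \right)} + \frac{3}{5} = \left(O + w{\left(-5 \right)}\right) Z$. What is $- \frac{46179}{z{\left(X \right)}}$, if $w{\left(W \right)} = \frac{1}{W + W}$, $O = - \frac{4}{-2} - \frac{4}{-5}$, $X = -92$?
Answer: $\frac{15393}{83} \approx 185.46$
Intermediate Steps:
$O = \frac{14}{5}$ ($O = \left(-4\right) \left(- \frac{1}{2}\right) - - \frac{4}{5} = 2 + \frac{4}{5} = \frac{14}{5} \approx 2.8$)
$w{\left(W \right)} = \frac{1}{2 W}$
$z{\left(Z \right)} = - \frac{3}{5} + \frac{27 Z}{10}$ ($z{\left(Z \right)} = - \frac{3}{5} + \left(\frac{14}{5} + \frac{1}{2 \left(-5\right)}\right) Z = - \frac{3}{5} + \left(\frac{14}{5} + \frac{1}{2} \left(- \frac{1}{5}\right)\right) Z = - \frac{3}{5} + \left(\frac{14}{5} - \frac{1}{10}\right) Z = - \frac{3}{5} + \frac{27 Z}{10}$)
$- \frac{46179}{z{\left(X \right)}} = - \frac{46179}{- \frac{3}{5} + \frac{27}{10} \left(-92\right)} = - \frac{46179}{- \frac{3}{5} - \frac{1242}{5}} = - \frac{46179}{-249} = \left(-46179\right) \left(- \frac{1}{249}\right) = \frac{15393}{83}$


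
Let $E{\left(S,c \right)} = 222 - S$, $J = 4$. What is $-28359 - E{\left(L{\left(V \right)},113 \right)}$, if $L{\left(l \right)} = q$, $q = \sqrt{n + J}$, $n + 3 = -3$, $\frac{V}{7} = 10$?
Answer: $-28581 + i \sqrt{2} \approx -28581.0 + 1.4142 i$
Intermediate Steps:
$V = 70$ ($V = 7 \cdot 10 = 70$)
$n = -6$ ($n = -3 - 3 = -6$)
$q = i \sqrt{2}$ ($q = \sqrt{-6 + 4} = \sqrt{-2} = i \sqrt{2} \approx 1.4142 i$)
$L{\left(l \right)} = i \sqrt{2}$
$-28359 - E{\left(L{\left(V \right)},113 \right)} = -28359 - \left(222 - i \sqrt{2}\right) = -28581 + i \sqrt{2}$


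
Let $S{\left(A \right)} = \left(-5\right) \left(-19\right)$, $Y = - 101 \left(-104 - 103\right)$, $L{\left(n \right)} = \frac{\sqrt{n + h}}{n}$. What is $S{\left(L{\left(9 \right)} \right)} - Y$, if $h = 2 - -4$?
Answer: $-20812$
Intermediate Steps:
$h = 6$ ($h = 2 + 4 = 6$)
$L{\left(n \right)} = \frac{\sqrt{6 + n}}{n}$ ($L{\left(n \right)} = \frac{\sqrt{n + 6}}{n} = \frac{\sqrt{6 + n}}{n}$)
$Y = 20907$ ($Y = \left(-101\right) \left(-207\right) = 20907$)
$S{\left(A \right)} = 95$
$S{\left(L{\left(9 \right)} \right)} - Y = 95 - 20907 = -20812$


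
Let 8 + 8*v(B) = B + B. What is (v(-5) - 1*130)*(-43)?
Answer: 22747/4 ≈ 5686.8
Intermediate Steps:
v(B) = -1 + B/4 (v(B) = -1 + (B + B)/8 = -1 + (2*B)/8 = -1 + B/4)
(v(-5) - 1*130)*(-43) = ((-1 + (1/4)*(-5)) - 1*130)*(-43) = ((-1 - 5/4) - 130)*(-43) = (-9/4 - 130)*(-43) = -529/4*(-43) = 22747/4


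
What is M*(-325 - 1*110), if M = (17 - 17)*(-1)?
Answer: 0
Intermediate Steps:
M = 0 (M = 0*(-1) = 0)
M*(-325 - 1*110) = 0*(-325 - 1*110) = 0*(-325 - 110) = 0*(-435) = 0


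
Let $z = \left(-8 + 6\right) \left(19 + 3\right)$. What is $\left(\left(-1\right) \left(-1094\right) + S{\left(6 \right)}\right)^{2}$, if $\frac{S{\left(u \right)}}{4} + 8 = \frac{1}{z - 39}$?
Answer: $\frac{7769012164}{6889} \approx 1.1277 \cdot 10^{6}$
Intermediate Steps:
$z = -44$ ($z = \left(-2\right) 22 = -44$)
$S{\left(u \right)} = - \frac{2660}{83}$ ($S{\left(u \right)} = -32 + \frac{4}{-44 - 39} = -32 + \frac{4}{-83} = -32 + 4 \left(- \frac{1}{83}\right) = -32 - \frac{4}{83} = - \frac{2660}{83}$)
$\left(\left(-1\right) \left(-1094\right) + S{\left(6 \right)}\right)^{2} = \left(\left(-1\right) \left(-1094\right) - \frac{2660}{83}\right)^{2} = \left(1094 - \frac{2660}{83}\right)^{2} = \left(\frac{88142}{83}\right)^{2} = \frac{7769012164}{6889}$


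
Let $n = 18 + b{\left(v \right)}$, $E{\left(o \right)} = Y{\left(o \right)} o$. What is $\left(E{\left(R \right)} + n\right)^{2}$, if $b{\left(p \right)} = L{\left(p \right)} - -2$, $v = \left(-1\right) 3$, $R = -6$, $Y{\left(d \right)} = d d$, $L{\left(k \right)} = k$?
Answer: $39601$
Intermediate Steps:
$Y{\left(d \right)} = d^{2}$
$v = -3$
$b{\left(p \right)} = 2 + p$ ($b{\left(p \right)} = p - -2 = p + 2 = 2 + p$)
$E{\left(o \right)} = o^{3}$ ($E{\left(o \right)} = o^{2} o = o^{3}$)
$n = 17$ ($n = 18 + \left(2 - 3\right) = 18 - 1 = 17$)
$\left(E{\left(R \right)} + n\right)^{2} = \left(\left(-6\right)^{3} + 17\right)^{2} = \left(-216 + 17\right)^{2} = \left(-199\right)^{2} = 39601$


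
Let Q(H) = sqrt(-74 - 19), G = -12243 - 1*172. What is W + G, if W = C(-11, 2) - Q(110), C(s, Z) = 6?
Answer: -12409 - I*sqrt(93) ≈ -12409.0 - 9.6436*I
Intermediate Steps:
G = -12415 (G = -12243 - 172 = -12415)
Q(H) = I*sqrt(93) (Q(H) = sqrt(-93) = I*sqrt(93))
W = 6 - I*sqrt(93) ≈ 6.0 - 9.6436*I
W + G = (6 - I*sqrt(93)) - 12415 = -12409 - I*sqrt(93)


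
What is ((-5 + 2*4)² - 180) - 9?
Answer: -180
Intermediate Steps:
((-5 + 2*4)² - 180) - 9 = ((-5 + 8)² - 180) - 9 = (3² - 180) - 9 = (9 - 180) - 9 = -171 - 9 = -180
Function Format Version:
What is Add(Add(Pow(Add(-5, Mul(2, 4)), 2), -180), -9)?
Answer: -180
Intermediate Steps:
Add(Add(Pow(Add(-5, Mul(2, 4)), 2), -180), -9) = Add(Add(Pow(Add(-5, 8), 2), -180), -9) = Add(Add(Pow(3, 2), -180), -9) = Add(Add(9, -180), -9) = Add(-171, -9) = -180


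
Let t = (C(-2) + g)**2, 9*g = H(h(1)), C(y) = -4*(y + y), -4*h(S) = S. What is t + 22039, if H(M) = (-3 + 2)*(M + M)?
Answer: 7224157/324 ≈ 22297.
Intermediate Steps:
h(S) = -S/4
H(M) = -2*M
C(y) = -8*y
g = 1/18 (g = (-(-1)/2)/9 = (-2*(-1/4))/9 = (1/9)*(1/2) = 1/18 ≈ 0.055556)
t = 83521/324 (t = (-8*(-2) + 1/18)**2 = (16 + 1/18)**2 = (289/18)**2 = 83521/324 ≈ 257.78)
t + 22039 = 83521/324 + 22039 = 7224157/324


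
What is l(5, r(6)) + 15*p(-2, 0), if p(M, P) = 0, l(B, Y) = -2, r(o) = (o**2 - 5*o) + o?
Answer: -2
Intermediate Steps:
r(o) = o**2 - 4*o
l(5, r(6)) + 15*p(-2, 0) = -2 + 15*0 = -2 + 0 = -2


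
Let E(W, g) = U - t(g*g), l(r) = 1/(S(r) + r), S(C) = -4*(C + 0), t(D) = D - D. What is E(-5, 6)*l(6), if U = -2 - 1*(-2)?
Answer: 0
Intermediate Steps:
t(D) = 0
U = 0 (U = -2 + 2 = 0)
S(C) = -4*C
l(r) = -1/(3*r) (l(r) = 1/(-4*r + r) = 1/(-3*r) = -1/(3*r))
E(W, g) = 0 (E(W, g) = 0 - 1*0 = 0 + 0 = 0)
E(-5, 6)*l(6) = 0*(-⅓/6) = 0*(-⅓*⅙) = 0*(-1/18) = 0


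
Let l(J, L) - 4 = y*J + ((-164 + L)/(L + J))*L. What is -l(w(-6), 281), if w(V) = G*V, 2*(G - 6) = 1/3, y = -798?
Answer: -7238197/244 ≈ -29665.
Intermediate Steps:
G = 37/6 (G = 6 + (½)/3 = 6 + (½)*(⅓) = 6 + ⅙ = 37/6 ≈ 6.1667)
w(V) = 37*V/6
l(J, L) = 4 - 798*J + L*(-164 + L)/(J + L) (l(J, L) = 4 + (-798*J + ((-164 + L)/(L + J))*L) = 4 + (-798*J + ((-164 + L)/(J + L))*L) = 4 + (-798*J + L*(-164 + L)/(J + L)) = 4 - 798*J + L*(-164 + L)/(J + L))
-l(w(-6), 281) = -(281² - 798*((37/6)*(-6))² - 160*281 + 4*((37/6)*(-6)) - 798*(37/6)*(-6)*281)/((37/6)*(-6) + 281) = -(78961 - 798*(-37)² - 44960 + 4*(-37) - 798*(-37)*281)/(-37 + 281) = -(78961 - 798*1369 - 44960 - 148 + 8296806)/244 = -(78961 - 1092462 - 44960 - 148 + 8296806)/244 = -7238197/244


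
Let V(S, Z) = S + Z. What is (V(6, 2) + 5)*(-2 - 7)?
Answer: -117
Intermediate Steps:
(V(6, 2) + 5)*(-2 - 7) = ((6 + 2) + 5)*(-2 - 7) = (8 + 5)*(-9) = 13*(-9) = -117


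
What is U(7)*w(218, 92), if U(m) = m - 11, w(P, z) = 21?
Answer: -84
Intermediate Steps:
U(m) = -11 + m
U(7)*w(218, 92) = (-11 + 7)*21 = -4*21 = -84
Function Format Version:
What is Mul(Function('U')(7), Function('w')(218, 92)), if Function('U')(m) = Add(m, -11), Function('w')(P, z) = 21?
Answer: -84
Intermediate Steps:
Function('U')(m) = Add(-11, m)
Mul(Function('U')(7), Function('w')(218, 92)) = Mul(Add(-11, 7), 21) = Mul(-4, 21) = -84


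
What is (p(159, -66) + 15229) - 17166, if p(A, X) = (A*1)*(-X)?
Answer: 8557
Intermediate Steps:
p(A, X) = -A*X (p(A, X) = A*(-X) = -A*X)
(p(159, -66) + 15229) - 17166 = (-1*159*(-66) + 15229) - 17166 = (10494 + 15229) - 17166 = 25723 - 17166 = 8557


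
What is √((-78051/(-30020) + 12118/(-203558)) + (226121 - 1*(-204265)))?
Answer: √1004473405392694923173455/1527702790 ≈ 656.04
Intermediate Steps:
√((-78051/(-30020) + 12118/(-203558)) + (226121 - 1*(-204265))) = √((-78051*(-1/30020) + 12118*(-1/203558)) + (226121 + 204265)) = √((78051/30020 - 6059/101779) + 430386) = √(7762061549/3055405580 + 430386) = √(1315011548015429/3055405580) = √1004473405392694923173455/1527702790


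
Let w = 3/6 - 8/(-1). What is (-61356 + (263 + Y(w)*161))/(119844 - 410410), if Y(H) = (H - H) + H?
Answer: 119449/581132 ≈ 0.20555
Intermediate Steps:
w = 17/2 (w = 3*(⅙) - 8*(-1) = ½ + 8 = 17/2 ≈ 8.5000)
Y(H) = H (Y(H) = 0 + H = H)
(-61356 + (263 + Y(w)*161))/(119844 - 410410) = (-61356 + (263 + (17/2)*161))/(119844 - 410410) = (-61356 + (263 + 2737/2))/(-290566) = (-61356 + 3263/2)*(-1/290566) = -119449/2*(-1/290566) = 119449/581132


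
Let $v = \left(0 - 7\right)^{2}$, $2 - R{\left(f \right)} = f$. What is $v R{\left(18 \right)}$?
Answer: $-784$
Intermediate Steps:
$R{\left(f \right)} = 2 - f$
$v = 49$ ($v = \left(-7\right)^{2} = 49$)
$v R{\left(18 \right)} = 49 \left(2 - 18\right) = 49 \left(-16\right) = -784$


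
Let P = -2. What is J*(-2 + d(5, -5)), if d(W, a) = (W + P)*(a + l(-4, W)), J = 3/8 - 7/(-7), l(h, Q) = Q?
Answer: -11/4 ≈ -2.7500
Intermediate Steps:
J = 11/8 (J = 3*(1/8) - 7*(-1/7) = 3/8 + 1 = 11/8 ≈ 1.3750)
d(W, a) = (-2 + W)*(W + a) (d(W, a) = (W - 2)*(a + W) = (-2 + W)*(W + a))
J*(-2 + d(5, -5)) = 11*(-2 + (5**2 - 2*5 - 2*(-5) + 5*(-5)))/8 = 11*(-2 + (25 - 10 + 10 - 25))/8 = 11*(-2 + 0)/8 = (11/8)*(-2) = -11/4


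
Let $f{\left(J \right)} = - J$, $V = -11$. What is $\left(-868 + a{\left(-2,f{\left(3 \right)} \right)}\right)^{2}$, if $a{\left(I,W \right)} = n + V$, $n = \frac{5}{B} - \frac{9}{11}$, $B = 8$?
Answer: $\frac{5985962161}{7744} \approx 7.7298 \cdot 10^{5}$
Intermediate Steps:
$n = - \frac{17}{88}$ ($n = \frac{5}{8} - \frac{9}{11} = - \frac{17}{88} \approx -0.19318$)
$a{\left(I,W \right)} = - \frac{985}{88}$ ($a{\left(I,W \right)} = - \frac{17}{88} - 11 = - \frac{985}{88}$)
$\left(-868 + a{\left(-2,f{\left(3 \right)} \right)}\right)^{2} = \left(-868 - \frac{985}{88}\right)^{2} = \left(- \frac{77369}{88}\right)^{2} = \frac{5985962161}{7744}$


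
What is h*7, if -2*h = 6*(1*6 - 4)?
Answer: -42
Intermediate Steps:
h = -6 (h = -3*(1*6 - 4) = -3*(6 - 4) = -3*2 = -½*12 = -6)
h*7 = -6*7 = -42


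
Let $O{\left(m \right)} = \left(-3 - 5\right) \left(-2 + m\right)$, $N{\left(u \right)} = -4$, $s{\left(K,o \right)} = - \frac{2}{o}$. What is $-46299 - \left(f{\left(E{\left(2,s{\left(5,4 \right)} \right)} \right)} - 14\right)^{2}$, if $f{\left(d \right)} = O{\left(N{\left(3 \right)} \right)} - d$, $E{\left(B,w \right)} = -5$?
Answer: $-47820$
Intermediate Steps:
$O{\left(m \right)} = 16 - 8 m$ ($O{\left(m \right)} = - 8 \left(-2 + m\right) = 16 - 8 m$)
$f{\left(d \right)} = 48 - d$ ($f{\left(d \right)} = \left(16 - -32\right) - d = \left(16 + 32\right) - d = 48 - d$)
$-46299 - \left(f{\left(E{\left(2,s{\left(5,4 \right)} \right)} \right)} - 14\right)^{2} = -46299 - \left(\left(48 - -5\right) - 14\right)^{2} = -46299 - \left(\left(48 + 5\right) - 14\right)^{2} = -46299 - \left(53 - 14\right)^{2} = -46299 - 39^{2} = -46299 - 1521 = -47820$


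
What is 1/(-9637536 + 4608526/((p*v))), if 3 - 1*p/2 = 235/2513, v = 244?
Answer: -1782176/17169994745417 ≈ -1.0380e-7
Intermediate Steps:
p = 14608/2513 (p = 6 - 470/2513 = 14608/2513 ≈ 5.8130)
1/(-9637536 + 4608526/((p*v))) = 1/(-9637536 + 4608526/(((14608/2513)*244))) = 1/(-9637536 + 4608526/(3564352/2513)) = 1/(-9637536 + 4608526*(2513/3564352)) = 1/(-9637536 + 5790612919/1782176) = 1/(-17169994745417/1782176) = -1782176/17169994745417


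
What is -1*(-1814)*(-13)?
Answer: -23582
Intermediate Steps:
-1*(-1814)*(-13) = 1814*(-13) = -23582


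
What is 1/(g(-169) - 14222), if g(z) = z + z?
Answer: -1/14560 ≈ -6.8681e-5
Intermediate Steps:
g(z) = 2*z
1/(g(-169) - 14222) = 1/(2*(-169) - 14222) = 1/(-338 - 14222) = 1/(-14560) = -1/14560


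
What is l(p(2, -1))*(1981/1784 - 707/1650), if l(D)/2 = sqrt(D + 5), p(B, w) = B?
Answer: 1003681*sqrt(7)/735900 ≈ 3.6085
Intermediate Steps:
l(D) = 2*sqrt(5 + D) (l(D) = 2*sqrt(D + 5) = 2*sqrt(5 + D))
l(p(2, -1))*(1981/1784 - 707/1650) = (2*sqrt(5 + 2))*(1981/1784 - 707/1650) = (2*sqrt(7))*(1981*(1/1784) - 707*1/1650) = (2*sqrt(7))*(1981/1784 - 707/1650) = (2*sqrt(7))*(1003681/1471800) = 1003681*sqrt(7)/735900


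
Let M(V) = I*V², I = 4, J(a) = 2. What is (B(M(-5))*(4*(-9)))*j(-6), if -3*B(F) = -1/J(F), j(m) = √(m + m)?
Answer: -12*I*√3 ≈ -20.785*I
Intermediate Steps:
j(m) = √2*√m (j(m) = √(2*m) = √2*√m)
M(V) = 4*V²
B(F) = ⅙ (B(F) = -(-1)/(3*2) = -⅓*(-½) = ⅙)
(B(M(-5))*(4*(-9)))*j(-6) = ((4*(-9))/6)*(√2*√(-6)) = ((⅙)*(-36))*(√2*(I*√6)) = -12*I*√3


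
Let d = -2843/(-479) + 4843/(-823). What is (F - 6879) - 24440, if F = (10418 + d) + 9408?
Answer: -4530715989/394217 ≈ -11493.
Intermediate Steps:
d = 19992/394217 (d = -2843*(-1/479) + 4843*(-1/823) = 2843/479 - 4843/823 = 19992/394217 ≈ 0.050713)
F = 7815766234/394217 (F = (10418 + 19992/394217) + 9408 = 4106972698/394217 + 9408 = 7815766234/394217 ≈ 19826.)
(F - 6879) - 24440 = (7815766234/394217 - 6879) - 24440 = 5103947491/394217 - 24440 = -4530715989/394217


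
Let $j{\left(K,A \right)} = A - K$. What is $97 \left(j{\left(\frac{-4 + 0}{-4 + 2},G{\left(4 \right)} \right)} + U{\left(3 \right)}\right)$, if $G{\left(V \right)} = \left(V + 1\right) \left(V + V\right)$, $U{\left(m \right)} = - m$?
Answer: $3395$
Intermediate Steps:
$G{\left(V \right)} = 2 V \left(1 + V\right)$ ($G{\left(V \right)} = \left(1 + V\right) 2 V = 2 V \left(1 + V\right)$)
$97 \left(j{\left(\frac{-4 + 0}{-4 + 2},G{\left(4 \right)} \right)} + U{\left(3 \right)}\right) = 97 \left(\left(2 \cdot 4 \left(1 + 4\right) - \frac{-4 + 0}{-4 + 2}\right) - 3\right) = 97 \left(\left(2 \cdot 4 \cdot 5 - - \frac{4}{-2}\right) - 3\right) = 97 \left(\left(40 - \left(-4\right) \left(- \frac{1}{2}\right)\right) - 3\right) = 97 \left(\left(40 - 2\right) - 3\right) = 97 \left(38 - 3\right) = 97 \cdot 35 = 3395$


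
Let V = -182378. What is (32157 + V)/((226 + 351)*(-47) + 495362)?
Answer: -150221/468243 ≈ -0.32082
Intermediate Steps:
(32157 + V)/((226 + 351)*(-47) + 495362) = (32157 - 182378)/((226 + 351)*(-47) + 495362) = -150221/(577*(-47) + 495362) = -150221/(-27119 + 495362) = -150221/468243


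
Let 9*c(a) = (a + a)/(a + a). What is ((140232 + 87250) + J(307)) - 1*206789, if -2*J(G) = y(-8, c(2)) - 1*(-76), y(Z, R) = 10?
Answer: 20650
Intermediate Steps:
c(a) = ⅑ (c(a) = ((a + a)/(a + a))/9 = ((2*a)/((2*a)))/9 = ((2*a)*(1/(2*a)))/9 = (⅑)*1 = ⅑)
J(G) = -43 (J(G) = -(10 - 1*(-76))/2 = -(10 + 76)/2 = -½*86 = -43)
((140232 + 87250) + J(307)) - 1*206789 = ((140232 + 87250) - 43) - 1*206789 = (227482 - 43) - 206789 = 227439 - 206789 = 20650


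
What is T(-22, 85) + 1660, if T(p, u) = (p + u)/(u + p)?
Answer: 1661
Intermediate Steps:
T(p, u) = 1 (T(p, u) = (p + u)/(p + u) = 1)
T(-22, 85) + 1660 = 1 + 1660 = 1661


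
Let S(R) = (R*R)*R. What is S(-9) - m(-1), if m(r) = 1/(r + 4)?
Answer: -2188/3 ≈ -729.33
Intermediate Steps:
S(R) = R**3 (S(R) = R**2*R = R**3)
m(r) = 1/(4 + r)
S(-9) - m(-1) = (-9)**3 - 1/(4 - 1) = -729 - 1/3 = -2188/3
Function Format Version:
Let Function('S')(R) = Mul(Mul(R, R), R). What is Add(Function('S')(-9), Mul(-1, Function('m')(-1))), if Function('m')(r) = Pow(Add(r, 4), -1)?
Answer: Rational(-2188, 3) ≈ -729.33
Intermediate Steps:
Function('S')(R) = Pow(R, 3) (Function('S')(R) = Mul(Pow(R, 2), R) = Pow(R, 3))
Function('m')(r) = Pow(Add(4, r), -1)
Add(Function('S')(-9), Mul(-1, Function('m')(-1))) = Add(Pow(-9, 3), Mul(-1, Pow(Add(4, -1), -1))) = Add(-729, Mul(-1, Pow(3, -1))) = Add(-729, Mul(-1, Rational(1, 3))) = Add(-729, Rational(-1, 3)) = Rational(-2188, 3)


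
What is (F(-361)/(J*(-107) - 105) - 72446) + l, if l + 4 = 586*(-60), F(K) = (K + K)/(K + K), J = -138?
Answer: -1577670209/14661 ≈ -1.0761e+5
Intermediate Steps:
F(K) = 1 (F(K) = (2*K)/((2*K)) = (2*K)*(1/(2*K)) = 1)
l = -35164 (l = -4 + 586*(-60) = -4 - 35160 = -35164)
(F(-361)/(J*(-107) - 105) - 72446) + l = (1/(-138*(-107) - 105) - 72446) - 35164 = (1/(14766 - 105) - 72446) - 35164 = (1/14661 - 72446) - 35164 = -1062130805/14661 - 35164 = -1577670209/14661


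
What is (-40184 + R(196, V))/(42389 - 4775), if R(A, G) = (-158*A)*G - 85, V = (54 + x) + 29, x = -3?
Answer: -2517709/37614 ≈ -66.935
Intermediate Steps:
V = 80 (V = (54 - 3) + 29 = 51 + 29 = 80)
R(A, G) = -85 - 158*A*G (R(A, G) = -158*A*G - 85 = -85 - 158*A*G)
(-40184 + R(196, V))/(42389 - 4775) = (-40184 + (-85 - 158*196*80))/(42389 - 4775) = (-40184 + (-85 - 2477440))/37614 = (-40184 - 2477525)*(1/37614) = -2517709*1/37614 = -2517709/37614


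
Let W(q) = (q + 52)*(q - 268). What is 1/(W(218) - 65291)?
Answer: -1/78791 ≈ -1.2692e-5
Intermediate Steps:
W(q) = (-268 + q)*(52 + q) (W(q) = (52 + q)*(-268 + q) = (-268 + q)*(52 + q))
1/(W(218) - 65291) = 1/((-13936 + 218² - 216*218) - 65291) = 1/((-13936 + 47524 - 47088) - 65291) = 1/(-13500 - 65291) = 1/(-78791) = -1/78791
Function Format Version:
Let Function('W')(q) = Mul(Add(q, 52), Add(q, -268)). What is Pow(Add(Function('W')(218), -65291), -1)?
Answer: Rational(-1, 78791) ≈ -1.2692e-5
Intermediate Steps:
Function('W')(q) = Mul(Add(-268, q), Add(52, q)) (Function('W')(q) = Mul(Add(52, q), Add(-268, q)) = Mul(Add(-268, q), Add(52, q)))
Pow(Add(Function('W')(218), -65291), -1) = Pow(Add(Add(-13936, Pow(218, 2), Mul(-216, 218)), -65291), -1) = Pow(Add(Add(-13936, 47524, -47088), -65291), -1) = Pow(Add(-13500, -65291), -1) = Pow(-78791, -1) = Rational(-1, 78791)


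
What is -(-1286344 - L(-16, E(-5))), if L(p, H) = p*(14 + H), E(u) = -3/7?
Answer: 9002888/7 ≈ 1.2861e+6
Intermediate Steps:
E(u) = -3/7 (E(u) = -3*⅐ = -3/7)
-(-1286344 - L(-16, E(-5))) = -(-1286344 - (-16)*(14 - 3/7)) = -(-1286344 - (-16)*95/7) = -(-1286344 - 1*(-1520/7)) = -(-1286344 + 1520/7) = -1*(-9002888/7) = 9002888/7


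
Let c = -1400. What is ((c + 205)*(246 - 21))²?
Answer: 72293765625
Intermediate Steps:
((c + 205)*(246 - 21))² = ((-1400 + 205)*(246 - 21))² = (-1195*225)² = (-268875)² = 72293765625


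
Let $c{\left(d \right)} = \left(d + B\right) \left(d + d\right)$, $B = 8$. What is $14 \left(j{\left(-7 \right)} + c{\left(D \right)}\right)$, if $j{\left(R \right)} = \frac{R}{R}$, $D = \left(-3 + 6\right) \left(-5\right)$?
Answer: $2954$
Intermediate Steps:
$D = -15$ ($D = 3 \left(-5\right) = -15$)
$c{\left(d \right)} = 2 d \left(8 + d\right)$ ($c{\left(d \right)} = \left(d + 8\right) \left(d + d\right) = \left(8 + d\right) 2 d = 2 d \left(8 + d\right)$)
$j{\left(R \right)} = 1$
$14 \left(j{\left(-7 \right)} + c{\left(D \right)}\right) = 14 \left(1 + 2 \left(-15\right) \left(8 - 15\right)\right) = 14 \left(1 + 2 \left(-15\right) \left(-7\right)\right) = 14 \left(1 + 210\right) = 14 \cdot 211 = 2954$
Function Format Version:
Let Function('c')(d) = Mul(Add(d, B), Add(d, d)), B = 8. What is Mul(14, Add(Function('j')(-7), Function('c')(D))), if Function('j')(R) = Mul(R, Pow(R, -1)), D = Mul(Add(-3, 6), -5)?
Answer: 2954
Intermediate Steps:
D = -15 (D = Mul(3, -5) = -15)
Function('c')(d) = Mul(2, d, Add(8, d)) (Function('c')(d) = Mul(Add(d, 8), Add(d, d)) = Mul(Add(8, d), Mul(2, d)) = Mul(2, d, Add(8, d)))
Function('j')(R) = 1
Mul(14, Add(Function('j')(-7), Function('c')(D))) = Mul(14, Add(1, Mul(2, -15, Add(8, -15)))) = Mul(14, Add(1, Mul(2, -15, -7))) = Mul(14, Add(1, 210)) = Mul(14, 211) = 2954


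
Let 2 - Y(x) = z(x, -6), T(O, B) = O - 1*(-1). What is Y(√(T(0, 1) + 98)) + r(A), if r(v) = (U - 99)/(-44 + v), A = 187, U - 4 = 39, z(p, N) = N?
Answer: 1088/143 ≈ 7.6084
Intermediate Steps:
T(O, B) = 1 + O (T(O, B) = O + 1 = 1 + O)
U = 43 (U = 4 + 39 = 43)
Y(x) = 8 (Y(x) = 2 - 1*(-6) = 2 + 6 = 8)
r(v) = -56/(-44 + v) (r(v) = (43 - 99)/(-44 + v) = -56/(-44 + v))
Y(√(T(0, 1) + 98)) + r(A) = 8 - 56/(-44 + 187) = 8 - 56/143 = 1088/143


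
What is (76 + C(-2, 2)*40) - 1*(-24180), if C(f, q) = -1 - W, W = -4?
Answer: 24376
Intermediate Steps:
C(f, q) = 3 (C(f, q) = -1 - 1*(-4) = -1 + 4 = 3)
(76 + C(-2, 2)*40) - 1*(-24180) = (76 + 3*40) - 1*(-24180) = (76 + 120) + 24180 = 196 + 24180 = 24376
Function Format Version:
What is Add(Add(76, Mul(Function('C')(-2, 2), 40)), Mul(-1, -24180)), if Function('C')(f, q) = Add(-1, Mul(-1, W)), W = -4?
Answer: 24376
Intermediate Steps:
Function('C')(f, q) = 3 (Function('C')(f, q) = Add(-1, Mul(-1, -4)) = Add(-1, 4) = 3)
Add(Add(76, Mul(Function('C')(-2, 2), 40)), Mul(-1, -24180)) = Add(Add(76, Mul(3, 40)), Mul(-1, -24180)) = Add(Add(76, 120), 24180) = Add(196, 24180) = 24376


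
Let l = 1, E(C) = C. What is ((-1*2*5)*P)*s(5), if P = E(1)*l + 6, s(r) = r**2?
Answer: -1750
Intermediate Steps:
P = 7 (P = 1*1 + 6 = 1 + 6 = 7)
((-1*2*5)*P)*s(5) = ((-1*2*5)*7)*5**2 = (-2*5*7)*25 = -10*7*25 = -70*25 = -1750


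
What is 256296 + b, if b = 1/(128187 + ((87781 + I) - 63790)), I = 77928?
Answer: 58975247377/230106 ≈ 2.5630e+5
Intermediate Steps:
b = 1/230106 (b = 1/(128187 + ((87781 + 77928) - 63790)) = 1/(128187 + (165709 - 63790)) = 1/(128187 + 101919) = 1/230106 ≈ 4.3458e-6)
256296 + b = 256296 + 1/230106 = 58975247377/230106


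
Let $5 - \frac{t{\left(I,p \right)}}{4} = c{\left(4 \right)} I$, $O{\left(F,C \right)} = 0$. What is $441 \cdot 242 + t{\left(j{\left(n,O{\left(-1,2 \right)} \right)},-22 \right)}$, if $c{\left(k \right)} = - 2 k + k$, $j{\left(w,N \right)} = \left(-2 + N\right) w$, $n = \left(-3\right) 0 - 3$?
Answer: $106838$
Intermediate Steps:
$n = -3$ ($n = 0 - 3 = -3$)
$j{\left(w,N \right)} = w \left(-2 + N\right)$
$c{\left(k \right)} = - k$
$t{\left(I,p \right)} = 20 + 16 I$ ($t{\left(I,p \right)} = 20 - 4 \left(-1\right) 4 I = 20 - 4 \left(- 4 I\right) = 20 + 16 I$)
$441 \cdot 242 + t{\left(j{\left(n,O{\left(-1,2 \right)} \right)},-22 \right)} = 441 \cdot 242 + \left(20 + 16 \left(- 3 \left(-2 + 0\right)\right)\right) = 106722 + \left(20 + 16 \left(\left(-3\right) \left(-2\right)\right)\right) = 106722 + \left(20 + 16 \cdot 6\right) = 106722 + \left(20 + 96\right) = 106722 + 116 = 106838$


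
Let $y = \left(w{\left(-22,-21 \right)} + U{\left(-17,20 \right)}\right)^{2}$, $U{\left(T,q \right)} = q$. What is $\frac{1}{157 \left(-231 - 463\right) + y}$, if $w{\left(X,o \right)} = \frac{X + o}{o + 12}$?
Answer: $- \frac{81}{8775869} \approx -9.2299 \cdot 10^{-6}$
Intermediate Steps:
$w{\left(X,o \right)} = \frac{X + o}{12 + o}$
$y = \frac{49729}{81}$ ($y = \left(\frac{-22 - 21}{12 - 21} + 20\right)^{2} = \left(\frac{1}{-9} \left(-43\right) + 20\right)^{2} = \left(\left(- \frac{1}{9}\right) \left(-43\right) + 20\right)^{2} = \left(\frac{43}{9} + 20\right)^{2} = \left(\frac{223}{9}\right)^{2} = \frac{49729}{81} \approx 613.94$)
$\frac{1}{157 \left(-231 - 463\right) + y} = \frac{1}{157 \left(-231 - 463\right) + \frac{49729}{81}} = \frac{1}{157 \left(-694\right) + \frac{49729}{81}} = \frac{1}{-108958 + \frac{49729}{81}} = \frac{1}{- \frac{8775869}{81}} = - \frac{81}{8775869}$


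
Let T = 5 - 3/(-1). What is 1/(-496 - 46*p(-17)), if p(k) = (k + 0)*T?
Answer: 1/5760 ≈ 0.00017361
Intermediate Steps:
T = 8 (T = 5 - 3*(-1) = 5 + 3 = 8)
p(k) = 8*k (p(k) = (k + 0)*8 = k*8 = 8*k)
1/(-496 - 46*p(-17)) = 1/(-496 - 368*(-17)) = 1/(-496 - 46*(-136)) = 1/(-496 + 6256) = 1/5760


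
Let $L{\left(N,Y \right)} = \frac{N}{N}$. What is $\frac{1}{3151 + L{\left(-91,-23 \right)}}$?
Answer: $\frac{1}{3152} \approx 0.00031726$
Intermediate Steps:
$L{\left(N,Y \right)} = 1$
$\frac{1}{3151 + L{\left(-91,-23 \right)}} = \frac{1}{3151 + 1} = \frac{1}{3152}$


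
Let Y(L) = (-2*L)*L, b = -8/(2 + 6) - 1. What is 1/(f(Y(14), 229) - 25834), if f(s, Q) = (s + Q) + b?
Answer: -1/25999 ≈ -3.8463e-5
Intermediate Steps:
b = -2 (b = -8/8 - 1 = (⅛)*(-8) - 1 = -1 - 1 = -2)
Y(L) = -2*L²
f(s, Q) = -2 + Q + s (f(s, Q) = (s + Q) - 2 = (Q + s) - 2 = -2 + Q + s)
1/(f(Y(14), 229) - 25834) = 1/((-2 + 229 - 2*14²) - 25834) = 1/((-2 + 229 - 2*196) - 25834) = 1/((-2 + 229 - 392) - 25834) = 1/(-165 - 25834) = 1/(-25999) = -1/25999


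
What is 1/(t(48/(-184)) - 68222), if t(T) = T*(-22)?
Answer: -23/1568974 ≈ -1.4659e-5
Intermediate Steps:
t(T) = -22*T
1/(t(48/(-184)) - 68222) = 1/(-1056/(-184) - 68222) = 1/(-1056*(-1)/184 - 68222) = 1/(-22*(-6/23) - 68222) = 1/(132/23 - 68222) = 1/(-1568974/23) = -23/1568974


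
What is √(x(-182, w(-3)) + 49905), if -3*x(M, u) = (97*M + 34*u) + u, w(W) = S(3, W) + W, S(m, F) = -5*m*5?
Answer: √510297/3 ≈ 238.12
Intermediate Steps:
S(m, F) = -25*m
w(W) = -75 + W (w(W) = -25*3 + W = -75 + W)
x(M, u) = -97*M/3 - 35*u/3 (x(M, u) = -((97*M + 34*u) + u)/3 = -((34*u + 97*M) + u)/3 = -(35*u + 97*M)/3 = -97*M/3 - 35*u/3)
√(x(-182, w(-3)) + 49905) = √((-97/3*(-182) - 35*(-75 - 3)/3) + 49905) = √((17654/3 - 35/3*(-78)) + 49905) = √((17654/3 + 910) + 49905) = √(20384/3 + 49905) = √(170099/3) = √510297/3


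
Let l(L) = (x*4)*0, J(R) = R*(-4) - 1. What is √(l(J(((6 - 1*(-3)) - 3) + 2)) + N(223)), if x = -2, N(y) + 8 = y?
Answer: √215 ≈ 14.663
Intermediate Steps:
N(y) = -8 + y
J(R) = -1 - 4*R (J(R) = -4*R - 1 = -1 - 4*R)
l(L) = 0 (l(L) = -2*4*0 = -8*0 = 0)
√(l(J(((6 - 1*(-3)) - 3) + 2)) + N(223)) = √(0 + (-8 + 223)) = √(0 + 215) = √215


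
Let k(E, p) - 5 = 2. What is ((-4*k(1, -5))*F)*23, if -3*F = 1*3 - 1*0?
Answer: 644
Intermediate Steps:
k(E, p) = 7 (k(E, p) = 5 + 2 = 7)
F = -1 (F = -(1*3 - 1*0)/3 = -(3 + 0)/3 = -1/3*3 = -1)
((-4*k(1, -5))*F)*23 = (-4*7*(-1))*23 = -28*(-1)*23 = 28*23 = 644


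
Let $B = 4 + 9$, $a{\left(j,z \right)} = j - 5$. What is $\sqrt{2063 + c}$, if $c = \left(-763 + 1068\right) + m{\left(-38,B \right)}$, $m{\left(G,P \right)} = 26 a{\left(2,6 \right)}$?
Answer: $\sqrt{2290} \approx 47.854$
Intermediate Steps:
$a{\left(j,z \right)} = -5 + j$
$B = 13$
$m{\left(G,P \right)} = -78$ ($m{\left(G,P \right)} = 26 \left(-5 + 2\right) = 26 \left(-3\right) = -78$)
$c = 227$ ($c = \left(-763 + 1068\right) - 78 = 305 - 78 = 227$)
$\sqrt{2063 + c} = \sqrt{2063 + 227} = \sqrt{2290}$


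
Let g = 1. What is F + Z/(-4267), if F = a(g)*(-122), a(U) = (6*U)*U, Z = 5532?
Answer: -3128976/4267 ≈ -733.30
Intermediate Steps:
a(U) = 6*U**2
F = -732 (F = (6*1**2)*(-122) = (6*1)*(-122) = 6*(-122) = -732)
F + Z/(-4267) = -732 + 5532/(-4267) = -732 + 5532*(-1/4267) = -732 - 5532/4267 = -3128976/4267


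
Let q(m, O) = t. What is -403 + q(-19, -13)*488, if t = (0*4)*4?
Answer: -403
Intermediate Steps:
t = 0 (t = 0*4 = 0)
q(m, O) = 0
-403 + q(-19, -13)*488 = -403 + 0*488 = -403 + 0 = -403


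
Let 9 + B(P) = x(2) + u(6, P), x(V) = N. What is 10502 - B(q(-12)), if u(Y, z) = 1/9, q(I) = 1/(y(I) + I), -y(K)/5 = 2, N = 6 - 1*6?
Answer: 94598/9 ≈ 10511.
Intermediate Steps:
N = 0 (N = 6 - 6 = 0)
y(K) = -10 (y(K) = -5*2 = -10)
q(I) = 1/(-10 + I)
u(Y, z) = ⅑
x(V) = 0
B(P) = -80/9 (B(P) = -9 + (0 + ⅑) = -9 + ⅑ = -80/9)
10502 - B(q(-12)) = 10502 - 1*(-80/9) = 10502 + 80/9 = 94598/9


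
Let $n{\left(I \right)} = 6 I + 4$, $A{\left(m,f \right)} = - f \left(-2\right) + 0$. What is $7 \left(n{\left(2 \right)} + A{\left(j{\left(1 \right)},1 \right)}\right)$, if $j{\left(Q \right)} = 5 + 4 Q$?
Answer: $126$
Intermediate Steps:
$A{\left(m,f \right)} = 2 f$ ($A{\left(m,f \right)} = 2 f + 0 = 2 f$)
$n{\left(I \right)} = 4 + 6 I$
$7 \left(n{\left(2 \right)} + A{\left(j{\left(1 \right)},1 \right)}\right) = 7 \left(\left(4 + 6 \cdot 2\right) + 2 \cdot 1\right) = 7 \left(\left(4 + 12\right) + 2\right) = 7 \left(16 + 2\right) = 7 \cdot 18 = 126$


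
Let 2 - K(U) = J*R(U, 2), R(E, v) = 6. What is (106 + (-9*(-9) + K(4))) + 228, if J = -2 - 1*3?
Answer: 447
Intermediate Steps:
J = -5 (J = -2 - 3 = -5)
K(U) = 32 (K(U) = 2 - (-5)*6 = 2 - 1*(-30) = 2 + 30 = 32)
(106 + (-9*(-9) + K(4))) + 228 = (106 + (-9*(-9) + 32)) + 228 = (106 + (81 + 32)) + 228 = (106 + 113) + 228 = 219 + 228 = 447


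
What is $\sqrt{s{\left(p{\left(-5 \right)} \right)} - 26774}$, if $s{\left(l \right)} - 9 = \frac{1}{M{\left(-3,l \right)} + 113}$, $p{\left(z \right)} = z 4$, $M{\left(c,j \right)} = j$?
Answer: $\frac{2 i \sqrt{57872598}}{93} \approx 163.6 i$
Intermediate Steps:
$p{\left(z \right)} = 4 z$
$s{\left(l \right)} = 9 + \frac{1}{113 + l}$ ($s{\left(l \right)} = 9 + \frac{1}{l + 113} = 9 + \frac{1}{113 + l}$)
$\sqrt{s{\left(p{\left(-5 \right)} \right)} - 26774} = \sqrt{\frac{1018 + 9 \cdot 4 \left(-5\right)}{113 + 4 \left(-5\right)} - 26774} = \sqrt{\frac{1018 + 9 \left(-20\right)}{113 - 20} - 26774} = \sqrt{\frac{1018 - 180}{93} - 26774} = \sqrt{\frac{1}{93} \cdot 838 - 26774} = \sqrt{\frac{838}{93} - 26774} = \sqrt{- \frac{2489144}{93}} = \frac{2 i \sqrt{57872598}}{93}$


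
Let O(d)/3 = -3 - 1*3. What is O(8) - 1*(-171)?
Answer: 153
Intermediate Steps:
O(d) = -18 (O(d) = 3*(-3 - 1*3) = 3*(-3 - 3) = 3*(-6) = -18)
O(8) - 1*(-171) = -18 - 1*(-171) = -18 + 171 = 153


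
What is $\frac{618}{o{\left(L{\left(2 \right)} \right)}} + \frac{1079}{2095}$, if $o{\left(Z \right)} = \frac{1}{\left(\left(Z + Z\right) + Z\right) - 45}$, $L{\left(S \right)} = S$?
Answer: $- \frac{50492611}{2095} \approx -24102.0$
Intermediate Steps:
$o{\left(Z \right)} = \frac{1}{-45 + 3 Z}$ ($o{\left(Z \right)} = \frac{1}{\left(2 Z + Z\right) - 45} = \frac{1}{3 Z - 45} = \frac{1}{-45 + 3 Z}$)
$\frac{618}{o{\left(L{\left(2 \right)} \right)}} + \frac{1079}{2095} = \frac{618}{\frac{1}{3} \frac{1}{-15 + 2}} + \frac{1079}{2095} = \frac{618}{\frac{1}{3} \frac{1}{-13}} + 1079 \cdot \frac{1}{2095} = \frac{618}{\frac{1}{3} \left(- \frac{1}{13}\right)} + \frac{1079}{2095} = \frac{618}{- \frac{1}{39}} + \frac{1079}{2095} = 618 \left(-39\right) + \frac{1079}{2095} = -24102 + \frac{1079}{2095} = - \frac{50492611}{2095}$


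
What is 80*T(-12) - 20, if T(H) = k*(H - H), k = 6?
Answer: -20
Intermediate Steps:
T(H) = 0 (T(H) = 6*(H - H) = 6*0 = 0)
80*T(-12) - 20 = 80*0 - 20 = 0 - 20 = -20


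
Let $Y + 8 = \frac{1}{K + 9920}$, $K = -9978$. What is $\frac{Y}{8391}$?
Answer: $- \frac{155}{162226} \approx -0.00095546$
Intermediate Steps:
$Y = - \frac{465}{58}$ ($Y = -8 + \frac{1}{-9978 + 9920} = -8 + \frac{1}{-58} = -8 - \frac{1}{58} = - \frac{465}{58} \approx -8.0172$)
$\frac{Y}{8391} = - \frac{465}{58 \cdot 8391} = \left(- \frac{465}{58}\right) \frac{1}{8391} = - \frac{155}{162226}$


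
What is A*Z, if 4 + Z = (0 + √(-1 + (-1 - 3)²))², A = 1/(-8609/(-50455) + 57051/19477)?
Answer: 10809832385/3046185698 ≈ 3.5486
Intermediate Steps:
A = 982712035/3046185698 (A = 1/(-8609*(-1/50455) + 57051*(1/19477)) = 1/(8609/50455 + 57051/19477) = 1/(3046185698/982712035) = 982712035/3046185698 ≈ 0.32260)
Z = 11 (Z = -4 + (0 + √(-1 + (-1 - 3)²))² = -4 + (0 + √(-1 + (-4)²))² = -4 + (0 + √(-1 + 16))² = -4 + (0 + √15)² = -4 + (√15)² = -4 + 15 = 11)
A*Z = (982712035/3046185698)*11 = 10809832385/3046185698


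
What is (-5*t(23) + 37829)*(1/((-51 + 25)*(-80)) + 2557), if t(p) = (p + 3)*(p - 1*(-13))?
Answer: 176304978589/2080 ≈ 8.4762e+7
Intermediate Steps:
t(p) = (3 + p)*(13 + p) (t(p) = (3 + p)*(p + 13) = (3 + p)*(13 + p))
(-5*t(23) + 37829)*(1/((-51 + 25)*(-80)) + 2557) = (-5*(39 + 23² + 16*23) + 37829)*(1/((-51 + 25)*(-80)) + 2557) = (-5*(39 + 529 + 368) + 37829)*(1/(-26*(-80)) + 2557) = (-5*936 + 37829)*(1/2080 + 2557) = (-4680 + 37829)*(1/2080 + 2557) = 33149*(5318561/2080) = 176304978589/2080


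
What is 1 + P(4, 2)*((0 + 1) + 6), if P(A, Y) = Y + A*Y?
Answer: 71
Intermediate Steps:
1 + P(4, 2)*((0 + 1) + 6) = 1 + (2*(1 + 4))*((0 + 1) + 6) = 1 + (2*5)*(1 + 6) = 1 + 10*7 = 1 + 70 = 71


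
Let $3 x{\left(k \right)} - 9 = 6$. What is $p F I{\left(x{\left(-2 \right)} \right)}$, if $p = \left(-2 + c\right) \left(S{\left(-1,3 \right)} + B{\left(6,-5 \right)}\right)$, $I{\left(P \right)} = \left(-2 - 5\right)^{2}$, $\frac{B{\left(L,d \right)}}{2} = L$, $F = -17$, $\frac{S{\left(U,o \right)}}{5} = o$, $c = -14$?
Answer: $359856$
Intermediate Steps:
$x{\left(k \right)} = 5$ ($x{\left(k \right)} = 3 + \frac{1}{3} \cdot 6 = 3 + 2 = 5$)
$S{\left(U,o \right)} = 5 o$
$B{\left(L,d \right)} = 2 L$
$I{\left(P \right)} = 49$ ($I{\left(P \right)} = \left(-7\right)^{2} = 49$)
$p = -432$ ($p = \left(-2 - 14\right) \left(5 \cdot 3 + 2 \cdot 6\right) = - 16 \left(15 + 12\right) = \left(-16\right) 27 = -432$)
$p F I{\left(x{\left(-2 \right)} \right)} = \left(-432\right) \left(-17\right) 49 = 7344 \cdot 49 = 359856$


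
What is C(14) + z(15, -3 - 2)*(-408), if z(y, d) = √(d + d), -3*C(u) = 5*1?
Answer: -5/3 - 408*I*√10 ≈ -1.6667 - 1290.2*I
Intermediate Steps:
C(u) = -5/3
z(y, d) = √2*√d (z(y, d) = √(2*d) = √2*√d)
C(14) + z(15, -3 - 2)*(-408) = -5/3 + (√2*√(-3 - 2))*(-408) = -5/3 + (√2*√(-5))*(-408) = -5/3 + (√2*(I*√5))*(-408) = -5/3 + (I*√10)*(-408) = -5/3 - 408*I*√10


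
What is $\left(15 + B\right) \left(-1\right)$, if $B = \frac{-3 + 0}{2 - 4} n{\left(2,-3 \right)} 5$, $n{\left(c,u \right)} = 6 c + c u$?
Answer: $-60$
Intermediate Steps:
$B = 45$ ($B = \frac{-3 + 0}{2 - 4} \cdot 2 \left(6 - 3\right) 5 = - \frac{3}{-2} \cdot 2 \cdot 3 \cdot 5 = \left(-3\right) \left(- \frac{1}{2}\right) 6 \cdot 5 = \frac{3}{2} \cdot 6 \cdot 5 = 9 \cdot 5 = 45$)
$\left(15 + B\right) \left(-1\right) = \left(15 + 45\right) \left(-1\right) = 60 \left(-1\right) = -60$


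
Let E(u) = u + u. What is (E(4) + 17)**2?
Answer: 625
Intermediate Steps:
E(u) = 2*u
(E(4) + 17)**2 = (2*4 + 17)**2 = (8 + 17)**2 = 25**2 = 625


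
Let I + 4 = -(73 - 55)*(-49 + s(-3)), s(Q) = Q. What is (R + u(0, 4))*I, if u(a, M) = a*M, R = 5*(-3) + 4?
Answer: -10252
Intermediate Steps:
R = -11 (R = -15 + 4 = -11)
u(a, M) = M*a
I = 932 (I = -4 - (73 - 55)*(-49 - 3) = -4 - 18*(-52) = -4 - 1*(-936) = -4 + 936 = 932)
(R + u(0, 4))*I = (-11 + 4*0)*932 = (-11 + 0)*932 = -11*932 = -10252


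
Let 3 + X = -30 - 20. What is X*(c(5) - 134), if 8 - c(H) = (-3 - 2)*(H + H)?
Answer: 4028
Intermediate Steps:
c(H) = 8 + 10*H (c(H) = 8 - (-3 - 2)*(H + H) = 8 - (-5)*2*H = 8 - (-10)*H = 8 + 10*H)
X = -53 (X = -3 + (-30 - 20) = -3 - 50 = -53)
X*(c(5) - 134) = -53*((8 + 10*5) - 134) = -53*((8 + 50) - 134) = -53*(58 - 134) = -53*(-76) = 4028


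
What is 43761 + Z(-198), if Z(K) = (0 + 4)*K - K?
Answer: 43167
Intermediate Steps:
Z(K) = 3*K (Z(K) = 4*K - K = 3*K)
43761 + Z(-198) = 43761 + 3*(-198) = 43761 - 594 = 43167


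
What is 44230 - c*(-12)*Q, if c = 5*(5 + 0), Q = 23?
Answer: 51130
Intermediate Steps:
c = 25 (c = 5*5 = 25)
44230 - c*(-12)*Q = 44230 - 25*(-12)*23 = 44230 - (-300)*23 = 44230 - 1*(-6900) = 44230 + 6900 = 51130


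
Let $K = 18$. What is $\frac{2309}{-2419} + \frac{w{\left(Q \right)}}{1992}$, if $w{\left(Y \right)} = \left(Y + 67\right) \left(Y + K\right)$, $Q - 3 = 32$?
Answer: $\frac{1412931}{803108} \approx 1.7593$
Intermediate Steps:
$Q = 35$ ($Q = 3 + 32 = 35$)
$w{\left(Y \right)} = \left(18 + Y\right) \left(67 + Y\right)$ ($w{\left(Y \right)} = \left(Y + 67\right) \left(Y + 18\right) = \left(67 + Y\right) \left(18 + Y\right) = \left(18 + Y\right) \left(67 + Y\right)$)
$\frac{2309}{-2419} + \frac{w{\left(Q \right)}}{1992} = \frac{2309}{-2419} + \frac{1206 + 35^{2} + 85 \cdot 35}{1992} = 2309 \left(- \frac{1}{2419}\right) + \left(1206 + 1225 + 2975\right) \frac{1}{1992} = - \frac{2309}{2419} + 5406 \cdot \frac{1}{1992} = - \frac{2309}{2419} + \frac{901}{332} = \frac{1412931}{803108}$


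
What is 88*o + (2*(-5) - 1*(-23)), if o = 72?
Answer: 6349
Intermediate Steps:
88*o + (2*(-5) - 1*(-23)) = 88*72 + (2*(-5) - 1*(-23)) = 6336 + (-10 + 23) = 6336 + 13 = 6349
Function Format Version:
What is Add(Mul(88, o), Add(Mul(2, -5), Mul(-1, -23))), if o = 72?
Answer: 6349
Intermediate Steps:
Add(Mul(88, o), Add(Mul(2, -5), Mul(-1, -23))) = Add(Mul(88, 72), Add(Mul(2, -5), Mul(-1, -23))) = Add(6336, Add(-10, 23)) = Add(6336, 13) = 6349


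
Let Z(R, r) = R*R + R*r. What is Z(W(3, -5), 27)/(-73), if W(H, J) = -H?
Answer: 72/73 ≈ 0.98630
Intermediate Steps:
Z(R, r) = R² + R*r
Z(W(3, -5), 27)/(-73) = ((-1*3)*(-1*3 + 27))/(-73) = -3*(-3 + 27)*(-1/73) = -3*24*(-1/73) = -72*(-1/73) = 72/73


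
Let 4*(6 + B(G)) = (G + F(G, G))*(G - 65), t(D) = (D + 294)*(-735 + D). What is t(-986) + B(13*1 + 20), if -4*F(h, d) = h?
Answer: 1190728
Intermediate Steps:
F(h, d) = -h/4
t(D) = (-735 + D)*(294 + D) (t(D) = (294 + D)*(-735 + D) = (-735 + D)*(294 + D))
B(G) = -6 + 3*G*(-65 + G)/16 (B(G) = -6 + ((G - G/4)*(G - 65))/4 = -6 + ((3*G/4)*(-65 + G))/4 = -6 + (3*G*(-65 + G)/4)/4 = -6 + 3*G*(-65 + G)/16)
t(-986) + B(13*1 + 20) = (-216090 + (-986)**2 - 441*(-986)) + (-6 - 195*(13*1 + 20)/16 + 3*(13*1 + 20)**2/16) = (-216090 + 972196 + 434826) + (-6 - 195*(13 + 20)/16 + 3*(13 + 20)**2/16) = 1190932 + (-6 - 195/16*33 + (3/16)*33**2) = 1190932 + (-6 - 6435/16 + (3/16)*1089) = 1190932 + (-6 - 6435/16 + 3267/16) = 1190932 - 204 = 1190728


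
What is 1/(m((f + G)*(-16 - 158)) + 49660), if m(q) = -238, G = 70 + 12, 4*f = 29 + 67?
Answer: 1/49422 ≈ 2.0234e-5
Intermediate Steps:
f = 24 (f = (29 + 67)/4 = (¼)*96 = 24)
G = 82
1/(m((f + G)*(-16 - 158)) + 49660) = 1/(-238 + 49660) = 1/49422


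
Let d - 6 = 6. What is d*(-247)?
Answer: -2964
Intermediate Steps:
d = 12 (d = 6 + 6 = 12)
d*(-247) = 12*(-247) = -2964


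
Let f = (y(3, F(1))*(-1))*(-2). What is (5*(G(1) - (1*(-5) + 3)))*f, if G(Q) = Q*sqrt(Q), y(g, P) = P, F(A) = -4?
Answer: -120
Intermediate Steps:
G(Q) = Q**(3/2)
f = -8 (f = -4*(-1)*(-2) = 4*(-2) = -8)
(5*(G(1) - (1*(-5) + 3)))*f = (5*(1**(3/2) - (1*(-5) + 3)))*(-8) = (5*(1 - (-5 + 3)))*(-8) = (5*(1 - 1*(-2)))*(-8) = (5*(1 + 2))*(-8) = (5*3)*(-8) = 15*(-8) = -120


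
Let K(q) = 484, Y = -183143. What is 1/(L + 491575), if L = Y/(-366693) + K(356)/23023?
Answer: 767488449/377278533769966 ≈ 2.0343e-6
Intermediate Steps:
L = 399452791/767488449 (L = -183143/(-366693) + 484/23023 = -183143*(-1/366693) + 484*(1/23023) = 183143/366693 + 44/2093 = 399452791/767488449 ≈ 0.52047)
1/(L + 491575) = 1/(399452791/767488449 + 491575) = 1/(377278533769966/767488449) = 767488449/377278533769966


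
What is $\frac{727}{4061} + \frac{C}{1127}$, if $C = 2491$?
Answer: $\frac{10935280}{4576747} \approx 2.3893$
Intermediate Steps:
$\frac{727}{4061} + \frac{C}{1127} = \frac{727}{4061} + \frac{2491}{1127} = \frac{10935280}{4576747}$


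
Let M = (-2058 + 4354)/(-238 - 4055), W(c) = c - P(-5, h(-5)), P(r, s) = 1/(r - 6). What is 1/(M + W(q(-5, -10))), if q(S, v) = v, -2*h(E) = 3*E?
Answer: -47223/493193 ≈ -0.095749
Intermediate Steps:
h(E) = -3*E/2
P(r, s) = 1/(-6 + r)
W(c) = 1/11 + c (W(c) = c - 1/(-6 - 5) = c - 1/(-11) = c - 1*(-1/11) = c + 1/11 = 1/11 + c)
M = -2296/4293 (M = 2296/(-4293) = 2296*(-1/4293) = -2296/4293 ≈ -0.53482)
1/(M + W(q(-5, -10))) = 1/(-2296/4293 + (1/11 - 10)) = 1/(-2296/4293 - 109/11) = 1/(-493193/47223) = -47223/493193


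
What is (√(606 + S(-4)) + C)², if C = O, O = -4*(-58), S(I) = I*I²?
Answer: (232 + √542)² ≈ 65168.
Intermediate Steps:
S(I) = I³
O = 232
C = 232
(√(606 + S(-4)) + C)² = (√(606 + (-4)³) + 232)² = (√(606 - 64) + 232)² = (√542 + 232)² = (232 + √542)²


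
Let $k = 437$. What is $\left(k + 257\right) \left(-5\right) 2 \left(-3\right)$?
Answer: $20820$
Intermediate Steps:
$\left(k + 257\right) \left(-5\right) 2 \left(-3\right) = \left(437 + 257\right) \left(-5\right) 2 \left(-3\right) = 694 \left(\left(-10\right) \left(-3\right)\right) = 694 \cdot 30 = 20820$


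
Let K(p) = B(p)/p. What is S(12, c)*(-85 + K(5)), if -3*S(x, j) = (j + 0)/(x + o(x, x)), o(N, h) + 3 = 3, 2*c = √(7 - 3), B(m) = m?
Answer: 7/3 ≈ 2.3333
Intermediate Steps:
c = 1 (c = √(7 - 3)/2 = √4/2 = (½)*2 = 1)
o(N, h) = 0 (o(N, h) = -3 + 3 = 0)
S(x, j) = -j/(3*x) (S(x, j) = -(j + 0)/(3*(x + 0)) = -j/(3*x))
K(p) = 1 (K(p) = p/p = 1)
S(12, c)*(-85 + K(5)) = (-⅓*1/12)*(-85 + 1) = -⅓*1*1/12*(-84) = -1/36*(-84) = 7/3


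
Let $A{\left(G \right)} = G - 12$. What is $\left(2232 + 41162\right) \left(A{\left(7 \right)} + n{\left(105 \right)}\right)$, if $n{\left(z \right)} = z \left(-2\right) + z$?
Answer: $-4773340$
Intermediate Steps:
$n{\left(z \right)} = - z$ ($n{\left(z \right)} = - 2 z + z = - z$)
$A{\left(G \right)} = -12 + G$ ($A{\left(G \right)} = G - 12 = -12 + G$)
$\left(2232 + 41162\right) \left(A{\left(7 \right)} + n{\left(105 \right)}\right) = \left(2232 + 41162\right) \left(\left(-12 + 7\right) - 105\right) = 43394 \left(-5 - 105\right) = 43394 \left(-110\right) = -4773340$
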